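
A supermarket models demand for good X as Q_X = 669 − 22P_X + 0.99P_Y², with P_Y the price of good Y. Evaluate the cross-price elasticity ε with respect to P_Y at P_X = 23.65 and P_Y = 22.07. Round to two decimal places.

1.53

At P_X = 23.65 and P_Y = 22.07: Q_X = 630.914.
∂Q_X/∂P_Y = 1.98P_Y = 1.98(22.07) = 43.6986.
ε = (∂Q_X/∂P_Y)(P_Y/Q_X) = 43.6986 × (22.07/630.914) ≈ 1.53.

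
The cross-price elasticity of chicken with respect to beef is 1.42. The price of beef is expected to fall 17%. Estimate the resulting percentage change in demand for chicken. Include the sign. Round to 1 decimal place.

-24.1%

%ΔQ ≈ ε × %ΔP of beef = 1.42 × (-17%) = -24.1%.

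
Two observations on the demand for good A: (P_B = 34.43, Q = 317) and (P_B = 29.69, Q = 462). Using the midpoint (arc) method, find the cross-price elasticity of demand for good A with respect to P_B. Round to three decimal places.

-2.518

ΔQ_A = 462 − 317 = 145; ΔP_B = 29.69 − 34.43 = -4.74.
Midpoints: Q̄_A = 389.5, P̄_B = 32.06.
ε = (ΔQ_A/Q̄_A)/(ΔP_B/P̄_B) = (145/389.5)/(-4.74/32.06) ≈ -2.518.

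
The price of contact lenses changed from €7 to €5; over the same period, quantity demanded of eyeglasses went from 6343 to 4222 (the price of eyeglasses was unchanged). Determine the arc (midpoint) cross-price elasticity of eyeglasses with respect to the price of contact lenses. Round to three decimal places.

1.205

ΔQ_A = 4222 − 6343 = -2121; ΔP_B = 5 − 7 = -2.
Midpoints: Q̄_A = 5282.5, P̄_B = 6.00.
ε = (ΔQ_A/Q̄_A)/(ΔP_B/P̄_B) = (-2121/5282.5)/(-2/6.00) ≈ 1.205.
ε > 0: eyeglasses and contact lenses are substitutes.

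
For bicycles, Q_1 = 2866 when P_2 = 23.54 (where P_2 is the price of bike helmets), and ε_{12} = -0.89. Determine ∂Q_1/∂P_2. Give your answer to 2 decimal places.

ε = (∂Q_1/∂P_2)·(P_2/Q_1) ⇒ ∂Q_1/∂P_2 = ε·Q_1/P_2 = -0.89 × 2866/23.54 ≈ -108.36.

-108.36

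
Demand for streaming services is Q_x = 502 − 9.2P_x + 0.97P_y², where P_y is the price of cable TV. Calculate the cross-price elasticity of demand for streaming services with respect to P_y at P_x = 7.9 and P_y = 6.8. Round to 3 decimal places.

0.189

At P_x = 7.9 and P_y = 6.8: Q_x = 474.173.
∂Q_x/∂P_y = 1.94P_y = 1.94(6.8) = 13.1920.
ε = (∂Q_x/∂P_y)(P_y/Q_x) = 13.1920 × (6.8/474.173) ≈ 0.189.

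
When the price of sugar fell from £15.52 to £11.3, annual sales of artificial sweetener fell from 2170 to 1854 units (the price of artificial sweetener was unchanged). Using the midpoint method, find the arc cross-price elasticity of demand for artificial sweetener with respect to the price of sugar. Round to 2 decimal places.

ΔQ_A = 1854 − 2170 = -316; ΔP_B = 11.3 − 15.52 = -4.22.
Midpoints: Q̄_A = 2012.0, P̄_B = 13.41.
ε = (ΔQ_A/Q̄_A)/(ΔP_B/P̄_B) = (-316/2012.0)/(-4.22/13.41) ≈ 0.50.

0.50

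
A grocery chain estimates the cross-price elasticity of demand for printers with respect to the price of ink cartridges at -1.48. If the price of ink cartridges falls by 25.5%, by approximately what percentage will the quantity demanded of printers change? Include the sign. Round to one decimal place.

%ΔQ ≈ ε × %ΔP of ink cartridges = -1.48 × (-25.5%) = 37.7%.

37.7%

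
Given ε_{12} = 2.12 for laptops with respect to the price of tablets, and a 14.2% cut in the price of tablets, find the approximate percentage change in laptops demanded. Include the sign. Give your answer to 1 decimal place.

%ΔQ ≈ ε × %ΔP of tablets = 2.12 × (-14.2%) = -30.1%.

-30.1%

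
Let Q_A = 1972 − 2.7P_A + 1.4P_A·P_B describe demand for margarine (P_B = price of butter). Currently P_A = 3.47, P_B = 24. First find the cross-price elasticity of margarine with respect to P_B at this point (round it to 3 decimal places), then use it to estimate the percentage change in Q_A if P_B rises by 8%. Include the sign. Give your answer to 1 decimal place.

At P_A = 3.47, P_B = 24: Q_A = 2079.223.
∂Q_A/∂P_B = 1.4P_A = 4.8580.
ε = (∂Q_A/∂P_B)(P_B/Q_A) = 4.8580 × 24/2079.223 ≈ 0.056.
%ΔQ_A ≈ ε × %ΔP_B = 0.056 × (8%) = 0.4%.

0.4%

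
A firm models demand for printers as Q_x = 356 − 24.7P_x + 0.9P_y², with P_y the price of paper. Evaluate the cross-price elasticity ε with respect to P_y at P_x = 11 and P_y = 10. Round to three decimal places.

1.033

At P_x = 11 and P_y = 10: Q_x = 174.3.
∂Q_x/∂P_y = 1.8P_y = 1.8(10) = 18.0000.
ε = (∂Q_x/∂P_y)(P_y/Q_x) = 18.0000 × (10/174.3) ≈ 1.033.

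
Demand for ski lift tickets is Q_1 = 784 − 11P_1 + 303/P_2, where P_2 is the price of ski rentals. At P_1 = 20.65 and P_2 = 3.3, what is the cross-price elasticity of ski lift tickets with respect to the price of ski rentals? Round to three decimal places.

At P_1 = 20.65 and P_2 = 3.3: Q_1 = 648.668.
∂Q_1/∂P_2 = −303/P_2² = -27.8237.
ε = (∂Q_1/∂P_2)(P_2/Q_1) = -27.8237 × (3.3/648.668) ≈ -0.142.
ε < 0: complements.

-0.142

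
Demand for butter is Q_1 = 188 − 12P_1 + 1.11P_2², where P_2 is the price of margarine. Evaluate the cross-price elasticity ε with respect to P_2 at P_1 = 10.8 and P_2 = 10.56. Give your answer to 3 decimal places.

At P_1 = 10.8 and P_2 = 10.56: Q_1 = 182.180.
∂Q_1/∂P_2 = 2.22P_2 = 2.22(10.56) = 23.4432.
ε = (∂Q_1/∂P_2)(P_2/Q_1) = 23.4432 × (10.56/182.180) ≈ 1.359.
ε > 0: substitutes.

1.359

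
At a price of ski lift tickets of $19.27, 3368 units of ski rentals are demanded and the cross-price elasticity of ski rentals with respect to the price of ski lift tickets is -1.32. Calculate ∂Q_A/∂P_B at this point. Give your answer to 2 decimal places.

-230.71

ε = (∂Q_A/∂P_B)·(P_B/Q_A) ⇒ ∂Q_A/∂P_B = ε·Q_A/P_B = -1.32 × 3368/19.27 ≈ -230.71.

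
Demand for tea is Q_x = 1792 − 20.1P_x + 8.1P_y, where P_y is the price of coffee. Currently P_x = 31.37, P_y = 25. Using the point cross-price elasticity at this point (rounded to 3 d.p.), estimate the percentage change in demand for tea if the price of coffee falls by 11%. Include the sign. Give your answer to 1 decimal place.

-1.6%

At P_x = 31.37, P_y = 25: Q_x = 1363.963.
∂Q_x/∂P_y = 8.1.
ε = (∂Q_x/∂P_y)(P_y/Q_x) = 8.1000 × 25/1363.963 ≈ 0.148.
%ΔQ_x ≈ ε × %ΔP_y = 0.148 × (-11%) = -1.6%.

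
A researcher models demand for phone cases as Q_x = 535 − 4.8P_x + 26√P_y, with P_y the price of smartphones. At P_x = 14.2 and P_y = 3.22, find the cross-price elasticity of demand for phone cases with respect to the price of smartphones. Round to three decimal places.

At P_x = 14.2 and P_y = 3.22: Q_x = 513.495.
∂Q_x/∂P_y = 26/(2√P_y) = 26/(2√3.22) = 7.2446.
ε = (∂Q_x/∂P_y)(P_y/Q_x) = 7.2446 × (3.22/513.495) ≈ 0.045.
ε > 0: substitutes.

0.045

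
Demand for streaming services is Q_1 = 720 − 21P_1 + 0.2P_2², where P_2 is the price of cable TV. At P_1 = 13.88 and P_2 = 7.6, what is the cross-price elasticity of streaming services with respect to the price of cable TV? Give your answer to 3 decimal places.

0.053

At P_1 = 13.88 and P_2 = 7.6: Q_1 = 440.072.
∂Q_1/∂P_2 = 0.4P_2 = 0.4(7.6) = 3.0400.
ε = (∂Q_1/∂P_2)(P_2/Q_1) = 3.0400 × (7.6/440.072) ≈ 0.053.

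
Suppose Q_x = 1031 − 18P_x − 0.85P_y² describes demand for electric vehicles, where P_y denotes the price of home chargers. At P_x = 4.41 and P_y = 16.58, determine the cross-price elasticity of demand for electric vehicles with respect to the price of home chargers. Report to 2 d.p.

At P_x = 4.41 and P_y = 16.58: Q_x = 717.958.
∂Q_x/∂P_y = -1.7P_y = -1.7(16.58) = -28.1860.
ε = (∂Q_x/∂P_y)(P_y/Q_x) = -28.1860 × (16.58/717.958) ≈ -0.65.

-0.65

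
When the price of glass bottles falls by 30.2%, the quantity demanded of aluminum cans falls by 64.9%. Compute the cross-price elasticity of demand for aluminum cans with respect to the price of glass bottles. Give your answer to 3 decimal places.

ε = (%ΔQ of aluminum cans) / (%ΔP of glass bottles) = (-64.9%) / (-30.2%) ≈ 2.149.
Positive cross-price elasticity: substitutes.

2.149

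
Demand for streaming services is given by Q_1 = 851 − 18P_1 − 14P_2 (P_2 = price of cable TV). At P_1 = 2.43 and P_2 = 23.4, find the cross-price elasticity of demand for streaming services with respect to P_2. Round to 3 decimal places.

-0.683

At P_1 = 2.43 and P_2 = 23.4: Q_1 = 479.66.
∂Q_1/∂P_2 = -14.
ε = (∂Q_1/∂P_2)(P_2/Q_1) = -14 × (23.4/479.66) ≈ -0.683.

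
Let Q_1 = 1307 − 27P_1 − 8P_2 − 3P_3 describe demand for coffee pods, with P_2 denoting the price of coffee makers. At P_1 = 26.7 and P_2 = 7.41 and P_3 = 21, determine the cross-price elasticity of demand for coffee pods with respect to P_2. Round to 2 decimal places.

At P_1 = 26.7 and P_2 = 7.41 and P_3 = 21: Q_1 = 463.82.
∂Q_1/∂P_2 = -8.
ε = (∂Q_1/∂P_2)(P_2/Q_1) = -8 × (7.41/463.82) ≈ -0.13.

-0.13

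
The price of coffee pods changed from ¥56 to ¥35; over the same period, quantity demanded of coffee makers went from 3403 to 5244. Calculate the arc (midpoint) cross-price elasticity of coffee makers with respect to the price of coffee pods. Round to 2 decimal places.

-0.92

ΔQ_A = 5244 − 3403 = 1841; ΔP_B = 35 − 56 = -21.
Midpoints: Q̄_A = 4323.5, P̄_B = 45.50.
ε = (ΔQ_A/Q̄_A)/(ΔP_B/P̄_B) = (1841/4323.5)/(-21/45.50) ≈ -0.92.
ε < 0: coffee makers and coffee pods are complements.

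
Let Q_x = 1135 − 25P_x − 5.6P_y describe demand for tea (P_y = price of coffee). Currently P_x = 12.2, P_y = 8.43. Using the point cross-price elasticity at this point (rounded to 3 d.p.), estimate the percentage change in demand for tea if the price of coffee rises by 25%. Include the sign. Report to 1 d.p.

-1.5%

At P_x = 12.2, P_y = 8.43: Q_x = 782.792.
∂Q_x/∂P_y = -5.6.
ε = (∂Q_x/∂P_y)(P_y/Q_x) = -5.6000 × 8.43/782.792 ≈ -0.060.
%ΔQ_x ≈ ε × %ΔP_y = -0.060 × (25%) = -1.5%.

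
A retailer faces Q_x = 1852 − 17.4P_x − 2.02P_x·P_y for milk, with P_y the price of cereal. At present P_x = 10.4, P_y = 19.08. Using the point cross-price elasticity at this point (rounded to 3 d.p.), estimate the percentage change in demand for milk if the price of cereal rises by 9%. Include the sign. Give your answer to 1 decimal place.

At P_x = 10.4, P_y = 19.08: Q_x = 1270.207.
∂Q_x/∂P_y = -2.02P_x = -21.0080.
ε = (∂Q_x/∂P_y)(P_y/Q_x) = -21.0080 × 19.08/1270.207 ≈ -0.316.
%ΔQ_x ≈ ε × %ΔP_y = -0.316 × (9%) = -2.8%.

-2.8%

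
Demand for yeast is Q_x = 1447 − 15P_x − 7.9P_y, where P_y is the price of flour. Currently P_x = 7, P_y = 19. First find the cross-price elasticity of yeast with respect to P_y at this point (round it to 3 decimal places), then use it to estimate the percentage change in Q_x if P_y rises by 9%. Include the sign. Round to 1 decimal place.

At P_x = 7, P_y = 19: Q_x = 1191.9.
∂Q_x/∂P_y = -7.9.
ε = (∂Q_x/∂P_y)(P_y/Q_x) = -7.9000 × 19/1191.9 ≈ -0.126.
%ΔQ_x ≈ ε × %ΔP_y = -0.126 × (9%) = -1.1%.

-1.1%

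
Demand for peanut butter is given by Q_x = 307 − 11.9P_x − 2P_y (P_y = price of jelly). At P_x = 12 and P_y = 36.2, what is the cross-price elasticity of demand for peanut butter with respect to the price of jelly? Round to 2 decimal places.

-0.79

At P_x = 12 and P_y = 36.2: Q_x = 91.8.
∂Q_x/∂P_y = -2.
ε = (∂Q_x/∂P_y)(P_y/Q_x) = -2 × (36.2/91.8) ≈ -0.79.
Since ε < 0, peanut butter and jelly are complements.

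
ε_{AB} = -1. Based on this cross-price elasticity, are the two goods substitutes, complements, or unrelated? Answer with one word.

ε = -1 < 0, so a higher price of good B lowers demand for good A: complements.

complements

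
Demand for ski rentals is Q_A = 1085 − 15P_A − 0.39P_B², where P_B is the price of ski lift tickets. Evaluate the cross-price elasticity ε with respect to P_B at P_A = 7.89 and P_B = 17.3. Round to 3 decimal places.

At P_A = 7.89 and P_B = 17.3: Q_A = 849.927.
∂Q_A/∂P_B = -0.78P_B = -0.78(17.3) = -13.4940.
ε = (∂Q_A/∂P_B)(P_B/Q_A) = -13.4940 × (17.3/849.927) ≈ -0.275.

-0.275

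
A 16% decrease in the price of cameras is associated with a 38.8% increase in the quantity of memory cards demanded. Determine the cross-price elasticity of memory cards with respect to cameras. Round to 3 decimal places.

-2.425

ε = (%ΔQ of memory cards) / (%ΔP of cameras) = (38.8%) / (-16%) ≈ -2.425.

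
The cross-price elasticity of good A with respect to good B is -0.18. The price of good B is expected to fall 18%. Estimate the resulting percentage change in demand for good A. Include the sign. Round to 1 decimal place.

3.2%

%ΔQ ≈ ε × %ΔP of good B = -0.18 × (-18%) = 3.2%.
Demand for good A rises by about 3.2%.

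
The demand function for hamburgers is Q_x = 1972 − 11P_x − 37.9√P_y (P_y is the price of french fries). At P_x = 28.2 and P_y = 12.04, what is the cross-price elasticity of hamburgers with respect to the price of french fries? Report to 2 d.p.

-0.04

At P_x = 28.2 and P_y = 12.04: Q_x = 1530.292.
∂Q_x/∂P_y = -37.9/(2√P_y) = -37.9/(2√12.04) = -5.4613.
ε = (∂Q_x/∂P_y)(P_y/Q_x) = -5.4613 × (12.04/1530.292) ≈ -0.04.
ε < 0: complements.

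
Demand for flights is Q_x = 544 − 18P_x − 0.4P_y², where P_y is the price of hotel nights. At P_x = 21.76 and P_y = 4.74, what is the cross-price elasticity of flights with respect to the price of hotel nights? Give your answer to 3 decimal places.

At P_x = 21.76 and P_y = 4.74: Q_x = 143.333.
∂Q_x/∂P_y = -0.8P_y = -0.8(4.74) = -3.7920.
ε = (∂Q_x/∂P_y)(P_y/Q_x) = -3.7920 × (4.74/143.333) ≈ -0.125.
ε < 0: complements.

-0.125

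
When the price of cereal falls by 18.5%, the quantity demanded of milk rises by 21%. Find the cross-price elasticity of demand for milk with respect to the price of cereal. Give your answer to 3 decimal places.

-1.135

ε = (%ΔQ of milk) / (%ΔP of cereal) = (21%) / (-18.5%) ≈ -1.135.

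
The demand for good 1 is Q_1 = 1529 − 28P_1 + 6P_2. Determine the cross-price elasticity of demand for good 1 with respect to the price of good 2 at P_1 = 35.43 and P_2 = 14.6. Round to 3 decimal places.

0.140

At P_1 = 35.43 and P_2 = 14.6: Q_1 = 624.56.
∂Q_1/∂P_2 = 6.
ε = (∂Q_1/∂P_2)(P_2/Q_1) = 6 × (14.6/624.56) ≈ 0.140.
Since ε > 0, good 1 and good 2 are substitutes.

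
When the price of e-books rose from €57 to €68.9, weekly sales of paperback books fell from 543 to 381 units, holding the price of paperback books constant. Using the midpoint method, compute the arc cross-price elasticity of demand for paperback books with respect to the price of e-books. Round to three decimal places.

-1.855

ΔQ_A = 381 − 543 = -162; ΔP_B = 68.9 − 57 = 11.9.
Midpoints: Q̄_A = 462.0, P̄_B = 62.95.
ε = (ΔQ_A/Q̄_A)/(ΔP_B/P̄_B) = (-162/462.0)/(11.9/62.95) ≈ -1.855.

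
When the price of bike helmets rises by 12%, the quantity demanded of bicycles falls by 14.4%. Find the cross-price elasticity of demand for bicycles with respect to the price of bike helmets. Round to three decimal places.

-1.200

ε = (%ΔQ of bicycles) / (%ΔP of bike helmets) = (-14.4%) / (12%) ≈ -1.200.
Negative cross-price elasticity: complements.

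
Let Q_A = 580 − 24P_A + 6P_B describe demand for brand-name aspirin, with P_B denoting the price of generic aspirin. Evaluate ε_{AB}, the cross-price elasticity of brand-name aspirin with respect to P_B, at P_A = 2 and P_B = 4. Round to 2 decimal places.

At P_A = 2 and P_B = 4: Q_A = 556.
∂Q_A/∂P_B = 6.
ε = (∂Q_A/∂P_B)(P_B/Q_A) = 6 × (4/556) ≈ 0.04.

0.04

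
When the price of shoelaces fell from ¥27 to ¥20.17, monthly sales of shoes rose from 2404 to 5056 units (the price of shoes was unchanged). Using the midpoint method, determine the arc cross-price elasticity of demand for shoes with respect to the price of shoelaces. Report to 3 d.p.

-2.455

ΔQ_A = 5056 − 2404 = 2652; ΔP_B = 20.17 − 27 = -6.83.
Midpoints: Q̄_A = 3730.0, P̄_B = 23.59.
ε = (ΔQ_A/Q̄_A)/(ΔP_B/P̄_B) = (2652/3730.0)/(-6.83/23.59) ≈ -2.455.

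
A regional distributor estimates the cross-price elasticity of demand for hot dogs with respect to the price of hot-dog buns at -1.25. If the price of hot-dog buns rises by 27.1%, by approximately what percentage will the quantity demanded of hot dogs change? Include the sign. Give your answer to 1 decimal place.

%ΔQ ≈ ε × %ΔP of hot-dog buns = -1.25 × (27.1%) = -33.9%.
Demand for hot dogs falls by about 33.9%.

-33.9%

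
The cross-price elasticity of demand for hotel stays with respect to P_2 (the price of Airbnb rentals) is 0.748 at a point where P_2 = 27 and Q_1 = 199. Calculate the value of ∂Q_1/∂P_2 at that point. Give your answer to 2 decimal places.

5.51

ε = (∂Q_1/∂P_2)·(P_2/Q_1) ⇒ ∂Q_1/∂P_2 = ε·Q_1/P_2 = 0.748 × 199/27 ≈ 5.51.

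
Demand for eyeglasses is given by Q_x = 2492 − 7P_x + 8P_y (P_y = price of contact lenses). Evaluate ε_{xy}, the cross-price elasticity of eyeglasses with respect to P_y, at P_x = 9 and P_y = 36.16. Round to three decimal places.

0.106

At P_x = 9 and P_y = 36.16: Q_x = 2718.28.
∂Q_x/∂P_y = 8.
ε = (∂Q_x/∂P_y)(P_y/Q_x) = 8 × (36.16/2718.28) ≈ 0.106.
Since ε > 0, eyeglasses and contact lenses are substitutes.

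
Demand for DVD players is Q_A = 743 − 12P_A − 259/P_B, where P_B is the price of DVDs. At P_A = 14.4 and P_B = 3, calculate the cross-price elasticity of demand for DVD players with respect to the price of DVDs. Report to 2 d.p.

0.18

At P_A = 14.4 and P_B = 3: Q_A = 483.867.
∂Q_A/∂P_B = 259/P_B² = 28.7778.
ε = (∂Q_A/∂P_B)(P_B/Q_A) = 28.7778 × (3/483.867) ≈ 0.18.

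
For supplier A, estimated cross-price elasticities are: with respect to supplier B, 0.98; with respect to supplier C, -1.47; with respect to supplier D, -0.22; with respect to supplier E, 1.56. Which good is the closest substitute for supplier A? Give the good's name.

Substitutes have ε > 0. Among the positive values, 1.56 (supplier E) is largest.

supplier E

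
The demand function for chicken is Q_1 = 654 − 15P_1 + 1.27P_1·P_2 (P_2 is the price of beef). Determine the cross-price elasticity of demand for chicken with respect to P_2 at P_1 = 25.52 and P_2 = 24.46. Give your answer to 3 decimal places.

0.745

At P_1 = 25.52 and P_2 = 24.46: Q_1 = 1063.958.
∂Q_1/∂P_2 = 1.27P_1 = 1.27(25.52) = 32.4104.
ε = (∂Q_1/∂P_2)(P_2/Q_1) = 32.4104 × (24.46/1063.958) ≈ 0.745.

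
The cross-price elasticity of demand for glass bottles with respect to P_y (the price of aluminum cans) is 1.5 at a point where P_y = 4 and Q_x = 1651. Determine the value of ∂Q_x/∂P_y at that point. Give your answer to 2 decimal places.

ε = (∂Q_x/∂P_y)·(P_y/Q_x) ⇒ ∂Q_x/∂P_y = ε·Q_x/P_y = 1.5 × 1651/4 ≈ 619.13.

619.13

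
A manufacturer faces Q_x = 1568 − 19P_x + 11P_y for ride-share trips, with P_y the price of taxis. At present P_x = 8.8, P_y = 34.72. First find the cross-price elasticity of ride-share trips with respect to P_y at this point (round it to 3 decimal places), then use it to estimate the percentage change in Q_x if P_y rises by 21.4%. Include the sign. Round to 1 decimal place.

4.6%

At P_x = 8.8, P_y = 34.72: Q_x = 1782.72.
∂Q_x/∂P_y = 11.
ε = (∂Q_x/∂P_y)(P_y/Q_x) = 11.0000 × 34.72/1782.72 ≈ 0.214.
%ΔQ_x ≈ ε × %ΔP_y = 0.214 × (21.4%) = 4.6%.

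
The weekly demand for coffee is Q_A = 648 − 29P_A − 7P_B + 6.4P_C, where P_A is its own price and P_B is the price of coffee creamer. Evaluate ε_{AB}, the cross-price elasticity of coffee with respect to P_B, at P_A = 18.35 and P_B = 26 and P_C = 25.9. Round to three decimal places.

At P_A = 18.35 and P_B = 26 and P_C = 25.9: Q_A = 99.61.
∂Q_A/∂P_B = -7.
ε = (∂Q_A/∂P_B)(P_B/Q_A) = -7 × (26/99.61) ≈ -1.827.
Since ε < 0, coffee and coffee creamer are complements.

-1.827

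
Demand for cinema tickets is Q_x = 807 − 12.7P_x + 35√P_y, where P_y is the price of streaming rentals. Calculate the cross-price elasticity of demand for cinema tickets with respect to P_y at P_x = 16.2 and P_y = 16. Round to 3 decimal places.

At P_x = 16.2 and P_y = 16: Q_x = 741.26.
∂Q_x/∂P_y = 35/(2√P_y) = 35/(2√16) = 4.3750.
ε = (∂Q_x/∂P_y)(P_y/Q_x) = 4.3750 × (16/741.26) ≈ 0.094.
ε > 0: substitutes.

0.094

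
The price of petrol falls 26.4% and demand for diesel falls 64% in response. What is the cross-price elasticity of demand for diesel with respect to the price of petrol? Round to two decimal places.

2.42

ε = (%ΔQ of diesel) / (%ΔP of petrol) = (-64%) / (-26.4%) ≈ 2.42.
Positive cross-price elasticity: substitutes.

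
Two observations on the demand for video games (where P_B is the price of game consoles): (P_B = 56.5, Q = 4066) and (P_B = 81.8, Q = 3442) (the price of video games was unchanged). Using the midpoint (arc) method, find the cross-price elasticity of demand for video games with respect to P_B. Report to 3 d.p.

-0.454

ΔQ_A = 3442 − 4066 = -624; ΔP_B = 81.8 − 56.5 = 25.3.
Midpoints: Q̄_A = 3754.0, P̄_B = 69.15.
ε = (ΔQ_A/Q̄_A)/(ΔP_B/P̄_B) = (-624/3754.0)/(25.3/69.15) ≈ -0.454.
ε < 0: video games and game consoles are complements.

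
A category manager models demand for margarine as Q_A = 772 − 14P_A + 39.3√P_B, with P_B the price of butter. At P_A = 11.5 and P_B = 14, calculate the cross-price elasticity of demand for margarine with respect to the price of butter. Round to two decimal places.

At P_A = 11.5 and P_B = 14: Q_A = 758.047.
∂Q_A/∂P_B = 39.3/(2√P_B) = 39.3/(2√14) = 5.2517.
ε = (∂Q_A/∂P_B)(P_B/Q_A) = 5.2517 × (14/758.047) ≈ 0.10.

0.10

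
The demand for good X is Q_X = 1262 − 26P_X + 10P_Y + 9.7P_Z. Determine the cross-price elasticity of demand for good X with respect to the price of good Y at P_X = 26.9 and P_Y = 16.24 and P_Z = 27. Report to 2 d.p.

At P_X = 26.9 and P_Y = 16.24 and P_Z = 27: Q_X = 986.9.
∂Q_X/∂P_Y = 10.
ε = (∂Q_X/∂P_Y)(P_Y/Q_X) = 10 × (16.24/986.9) ≈ 0.16.

0.16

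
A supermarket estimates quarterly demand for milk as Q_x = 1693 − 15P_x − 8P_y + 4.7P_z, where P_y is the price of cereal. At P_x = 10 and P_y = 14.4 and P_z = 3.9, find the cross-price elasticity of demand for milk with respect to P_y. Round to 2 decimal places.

-0.08

At P_x = 10 and P_y = 14.4 and P_z = 3.9: Q_x = 1446.13.
∂Q_x/∂P_y = -8.
ε = (∂Q_x/∂P_y)(P_y/Q_x) = -8 × (14.4/1446.13) ≈ -0.08.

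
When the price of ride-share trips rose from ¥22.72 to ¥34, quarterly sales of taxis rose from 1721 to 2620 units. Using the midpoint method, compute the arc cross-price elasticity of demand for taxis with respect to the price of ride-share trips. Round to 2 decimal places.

1.04

ΔQ_A = 2620 − 1721 = 899; ΔP_B = 34 − 22.72 = 11.28.
Midpoints: Q̄_A = 2170.5, P̄_B = 28.36.
ε = (ΔQ_A/Q̄_A)/(ΔP_B/P̄_B) = (899/2170.5)/(11.28/28.36) ≈ 1.04.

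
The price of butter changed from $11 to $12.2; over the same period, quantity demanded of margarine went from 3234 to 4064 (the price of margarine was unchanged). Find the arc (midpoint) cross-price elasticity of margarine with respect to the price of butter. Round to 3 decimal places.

ΔQ_A = 4064 − 3234 = 830; ΔP_B = 12.2 − 11 = 1.2.
Midpoints: Q̄_A = 3649.0, P̄_B = 11.60.
ε = (ΔQ_A/Q̄_A)/(ΔP_B/P̄_B) = (830/3649.0)/(1.2/11.60) ≈ 2.199.
ε > 0: margarine and butter are substitutes.

2.199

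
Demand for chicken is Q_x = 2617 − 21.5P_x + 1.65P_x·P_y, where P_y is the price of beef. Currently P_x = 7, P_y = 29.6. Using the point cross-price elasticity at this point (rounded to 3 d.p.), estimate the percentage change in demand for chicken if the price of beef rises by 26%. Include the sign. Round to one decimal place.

At P_x = 7, P_y = 29.6: Q_x = 2808.38.
∂Q_x/∂P_y = 1.65P_x = 11.5500.
ε = (∂Q_x/∂P_y)(P_y/Q_x) = 11.5500 × 29.6/2808.38 ≈ 0.122.
%ΔQ_x ≈ ε × %ΔP_y = 0.122 × (26%) = 3.2%.

3.2%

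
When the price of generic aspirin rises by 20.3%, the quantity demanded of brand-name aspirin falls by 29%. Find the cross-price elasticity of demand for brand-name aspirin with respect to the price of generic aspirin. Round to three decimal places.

ε = (%ΔQ of brand-name aspirin) / (%ΔP of generic aspirin) = (-29%) / (20.3%) ≈ -1.429.
Negative cross-price elasticity: complements.

-1.429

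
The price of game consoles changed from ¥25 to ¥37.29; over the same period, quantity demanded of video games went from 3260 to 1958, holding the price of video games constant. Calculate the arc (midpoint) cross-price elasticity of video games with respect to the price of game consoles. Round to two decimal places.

ΔQ_A = 1958 − 3260 = -1302; ΔP_B = 37.29 − 25 = 12.29.
Midpoints: Q̄_A = 2609.0, P̄_B = 31.14.
ε = (ΔQ_A/Q̄_A)/(ΔP_B/P̄_B) = (-1302/2609.0)/(12.29/31.14) ≈ -1.26.

-1.26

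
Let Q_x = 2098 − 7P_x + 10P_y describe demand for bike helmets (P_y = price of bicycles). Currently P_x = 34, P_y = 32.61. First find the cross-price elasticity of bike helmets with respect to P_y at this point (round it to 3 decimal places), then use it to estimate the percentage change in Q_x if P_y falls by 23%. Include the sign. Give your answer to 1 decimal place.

At P_x = 34, P_y = 32.61: Q_x = 2186.1.
∂Q_x/∂P_y = 10.
ε = (∂Q_x/∂P_y)(P_y/Q_x) = 10.0000 × 32.61/2186.1 ≈ 0.149.
%ΔQ_x ≈ ε × %ΔP_y = 0.149 × (-23%) = -3.4%.

-3.4%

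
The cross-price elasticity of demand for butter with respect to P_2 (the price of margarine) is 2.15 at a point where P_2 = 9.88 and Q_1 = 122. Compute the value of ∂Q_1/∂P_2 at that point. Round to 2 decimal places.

ε = (∂Q_1/∂P_2)·(P_2/Q_1) ⇒ ∂Q_1/∂P_2 = ε·Q_1/P_2 = 2.15 × 122/9.88 ≈ 26.55.

26.55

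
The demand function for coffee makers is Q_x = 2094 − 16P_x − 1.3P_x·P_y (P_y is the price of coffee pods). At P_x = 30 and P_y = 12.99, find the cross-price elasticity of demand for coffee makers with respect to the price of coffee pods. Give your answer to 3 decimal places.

At P_x = 30 and P_y = 12.99: Q_x = 1107.39.
∂Q_x/∂P_y = -1.3P_x = -1.3(30) = -39.0000.
ε = (∂Q_x/∂P_y)(P_y/Q_x) = -39.0000 × (12.99/1107.39) ≈ -0.457.
ε < 0: complements.

-0.457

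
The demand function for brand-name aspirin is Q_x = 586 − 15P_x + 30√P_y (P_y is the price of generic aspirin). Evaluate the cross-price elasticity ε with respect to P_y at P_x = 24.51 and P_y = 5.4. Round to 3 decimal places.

0.121

At P_x = 24.51 and P_y = 5.4: Q_x = 288.064.
∂Q_x/∂P_y = 30/(2√P_y) = 30/(2√5.4) = 6.4550.
ε = (∂Q_x/∂P_y)(P_y/Q_x) = 6.4550 × (5.4/288.064) ≈ 0.121.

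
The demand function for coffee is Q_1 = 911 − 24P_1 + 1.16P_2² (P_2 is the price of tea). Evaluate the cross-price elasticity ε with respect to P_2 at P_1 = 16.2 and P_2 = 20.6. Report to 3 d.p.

0.970

At P_1 = 16.2 and P_2 = 20.6: Q_1 = 1014.458.
∂Q_1/∂P_2 = 2.32P_2 = 2.32(20.6) = 47.7920.
ε = (∂Q_1/∂P_2)(P_2/Q_1) = 47.7920 × (20.6/1014.458) ≈ 0.970.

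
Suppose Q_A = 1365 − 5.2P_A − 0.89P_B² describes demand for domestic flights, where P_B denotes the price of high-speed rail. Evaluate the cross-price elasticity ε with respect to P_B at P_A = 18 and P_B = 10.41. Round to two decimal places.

-0.16

At P_A = 18 and P_B = 10.41: Q_A = 1174.952.
∂Q_A/∂P_B = -1.78P_B = -1.78(10.41) = -18.5298.
ε = (∂Q_A/∂P_B)(P_B/Q_A) = -18.5298 × (10.41/1174.952) ≈ -0.16.
ε < 0: complements.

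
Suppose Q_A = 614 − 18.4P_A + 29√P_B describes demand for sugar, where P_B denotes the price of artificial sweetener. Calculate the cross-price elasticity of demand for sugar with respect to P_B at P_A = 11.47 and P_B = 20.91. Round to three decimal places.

0.124

At P_A = 11.47 and P_B = 20.91: Q_A = 535.562.
∂Q_A/∂P_B = 29/(2√P_B) = 29/(2√20.91) = 3.1710.
ε = (∂Q_A/∂P_B)(P_B/Q_A) = 3.1710 × (20.91/535.562) ≈ 0.124.
ε > 0: substitutes.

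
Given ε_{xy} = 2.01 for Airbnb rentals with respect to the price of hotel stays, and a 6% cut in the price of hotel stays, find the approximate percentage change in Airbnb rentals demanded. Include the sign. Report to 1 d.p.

%ΔQ ≈ ε × %ΔP of hotel stays = 2.01 × (-6%) = -12.1%.
Demand for Airbnb rentals falls by about 12.1%.

-12.1%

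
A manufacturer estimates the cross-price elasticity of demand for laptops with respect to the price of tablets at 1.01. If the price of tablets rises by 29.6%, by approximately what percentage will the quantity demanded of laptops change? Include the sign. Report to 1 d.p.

%ΔQ ≈ ε × %ΔP of tablets = 1.01 × (29.6%) = 29.9%.

29.9%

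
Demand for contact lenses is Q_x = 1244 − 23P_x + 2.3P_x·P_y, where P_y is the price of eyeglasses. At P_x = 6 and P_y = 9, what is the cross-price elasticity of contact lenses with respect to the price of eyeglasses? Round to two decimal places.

0.10

At P_x = 6 and P_y = 9: Q_x = 1230.2.
∂Q_x/∂P_y = 2.3P_x = 2.3(6) = 13.8000.
ε = (∂Q_x/∂P_y)(P_y/Q_x) = 13.8000 × (9/1230.2) ≈ 0.10.
ε > 0: substitutes.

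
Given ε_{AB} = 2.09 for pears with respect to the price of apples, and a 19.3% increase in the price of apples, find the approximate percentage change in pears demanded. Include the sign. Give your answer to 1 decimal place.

%ΔQ ≈ ε × %ΔP of apples = 2.09 × (19.3%) = 40.3%.

40.3%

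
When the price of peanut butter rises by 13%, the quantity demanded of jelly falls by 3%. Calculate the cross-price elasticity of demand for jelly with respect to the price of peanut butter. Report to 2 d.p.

ε = (%ΔQ of jelly) / (%ΔP of peanut butter) = (-3%) / (13%) ≈ -0.23.
Negative cross-price elasticity: complements.

-0.23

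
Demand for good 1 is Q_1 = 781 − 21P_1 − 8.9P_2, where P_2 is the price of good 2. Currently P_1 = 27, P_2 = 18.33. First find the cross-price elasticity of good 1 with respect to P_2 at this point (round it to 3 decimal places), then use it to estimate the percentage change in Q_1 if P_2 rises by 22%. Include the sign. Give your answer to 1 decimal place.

At P_1 = 27, P_2 = 18.33: Q_1 = 50.863.
∂Q_1/∂P_2 = -8.9.
ε = (∂Q_1/∂P_2)(P_2/Q_1) = -8.9000 × 18.33/50.863 ≈ -3.207.
%ΔQ_1 ≈ ε × %ΔP_2 = -3.207 × (22%) = -70.6%.

-70.6%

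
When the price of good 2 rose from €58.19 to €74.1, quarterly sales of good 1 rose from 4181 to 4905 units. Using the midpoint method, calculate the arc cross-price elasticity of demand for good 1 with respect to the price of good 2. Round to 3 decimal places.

ΔQ_1 = 4905 − 4181 = 724; ΔP_2 = 74.1 − 58.19 = 15.91.
Midpoints: Q̄_1 = 4543.0, P̄_2 = 66.14.
ε = (ΔQ_1/Q̄_1)/(ΔP_2/P̄_2) = (724/4543.0)/(15.91/66.14) ≈ 0.663.

0.663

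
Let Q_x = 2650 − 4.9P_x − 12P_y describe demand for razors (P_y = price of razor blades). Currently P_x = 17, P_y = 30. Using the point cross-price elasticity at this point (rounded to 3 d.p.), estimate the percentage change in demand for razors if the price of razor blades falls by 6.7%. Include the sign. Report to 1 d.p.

At P_x = 17, P_y = 30: Q_x = 2206.7.
∂Q_x/∂P_y = -12.
ε = (∂Q_x/∂P_y)(P_y/Q_x) = -12.0000 × 30/2206.7 ≈ -0.163.
%ΔQ_x ≈ ε × %ΔP_y = -0.163 × (-6.7%) = 1.1%.

1.1%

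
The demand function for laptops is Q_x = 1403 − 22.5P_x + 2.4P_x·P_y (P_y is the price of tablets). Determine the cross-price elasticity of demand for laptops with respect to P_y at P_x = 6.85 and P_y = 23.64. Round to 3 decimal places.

At P_x = 6.85 and P_y = 23.64: Q_x = 1637.517.
∂Q_x/∂P_y = 2.4P_x = 2.4(6.85) = 16.4400.
ε = (∂Q_x/∂P_y)(P_y/Q_x) = 16.4400 × (23.64/1637.517) ≈ 0.237.

0.237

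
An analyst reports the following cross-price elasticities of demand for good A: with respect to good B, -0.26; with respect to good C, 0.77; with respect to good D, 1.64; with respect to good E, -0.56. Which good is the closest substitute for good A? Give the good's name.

good D

Substitutes have ε > 0. Among the positive values, 1.64 (good D) is largest.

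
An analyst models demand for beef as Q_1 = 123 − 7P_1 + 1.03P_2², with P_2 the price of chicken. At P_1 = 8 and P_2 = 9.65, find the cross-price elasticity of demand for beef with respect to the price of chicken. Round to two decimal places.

At P_1 = 8 and P_2 = 9.65: Q_1 = 162.916.
∂Q_1/∂P_2 = 2.06P_2 = 2.06(9.65) = 19.8790.
ε = (∂Q_1/∂P_2)(P_2/Q_1) = 19.8790 × (9.65/162.916) ≈ 1.18.

1.18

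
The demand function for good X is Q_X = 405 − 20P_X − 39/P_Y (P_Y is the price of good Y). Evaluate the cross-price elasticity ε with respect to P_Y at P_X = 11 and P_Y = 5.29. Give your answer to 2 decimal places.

At P_X = 11 and P_Y = 5.29: Q_X = 177.628.
∂Q_X/∂P_Y = 39/P_Y² = 1.3936.
ε = (∂Q_X/∂P_Y)(P_Y/Q_X) = 1.3936 × (5.29/177.628) ≈ 0.04.
ε > 0: substitutes.

0.04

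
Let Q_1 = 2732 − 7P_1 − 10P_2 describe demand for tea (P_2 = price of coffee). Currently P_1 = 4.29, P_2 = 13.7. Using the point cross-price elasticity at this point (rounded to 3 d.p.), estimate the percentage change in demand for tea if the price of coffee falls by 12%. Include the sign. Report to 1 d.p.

0.6%

At P_1 = 4.29, P_2 = 13.7: Q_1 = 2564.97.
∂Q_1/∂P_2 = -10.
ε = (∂Q_1/∂P_2)(P_2/Q_1) = -10.0000 × 13.7/2564.97 ≈ -0.053.
%ΔQ_1 ≈ ε × %ΔP_2 = -0.053 × (-12%) = 0.6%.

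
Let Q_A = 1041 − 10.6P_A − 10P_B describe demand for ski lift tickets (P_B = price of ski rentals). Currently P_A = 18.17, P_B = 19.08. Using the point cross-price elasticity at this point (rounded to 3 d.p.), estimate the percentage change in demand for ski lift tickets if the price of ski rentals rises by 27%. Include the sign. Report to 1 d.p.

At P_A = 18.17, P_B = 19.08: Q_A = 657.598.
∂Q_A/∂P_B = -10.
ε = (∂Q_A/∂P_B)(P_B/Q_A) = -10.0000 × 19.08/657.598 ≈ -0.290.
%ΔQ_A ≈ ε × %ΔP_B = -0.290 × (27%) = -7.8%.

-7.8%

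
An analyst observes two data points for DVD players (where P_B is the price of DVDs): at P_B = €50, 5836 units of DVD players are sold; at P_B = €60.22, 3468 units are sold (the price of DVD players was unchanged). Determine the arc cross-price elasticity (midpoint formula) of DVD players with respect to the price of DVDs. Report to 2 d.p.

ΔQ_A = 3468 − 5836 = -2368; ΔP_B = 60.22 − 50 = 10.22.
Midpoints: Q̄_A = 4652.0, P̄_B = 55.11.
ε = (ΔQ_A/Q̄_A)/(ΔP_B/P̄_B) = (-2368/4652.0)/(10.22/55.11) ≈ -2.74.
ε < 0: DVD players and DVDs are complements.

-2.74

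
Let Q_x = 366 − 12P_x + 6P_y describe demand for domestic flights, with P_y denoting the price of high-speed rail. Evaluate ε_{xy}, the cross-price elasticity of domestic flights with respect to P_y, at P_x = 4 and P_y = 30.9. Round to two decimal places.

0.37

At P_x = 4 and P_y = 30.9: Q_x = 503.4.
∂Q_x/∂P_y = 6.
ε = (∂Q_x/∂P_y)(P_y/Q_x) = 6 × (30.9/503.4) ≈ 0.37.
Since ε > 0, domestic flights and high-speed rail are substitutes.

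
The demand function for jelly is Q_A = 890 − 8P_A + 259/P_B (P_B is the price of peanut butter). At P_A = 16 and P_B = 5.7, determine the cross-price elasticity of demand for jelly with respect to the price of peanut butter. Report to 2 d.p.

-0.06

At P_A = 16 and P_B = 5.7: Q_A = 807.439.
∂Q_A/∂P_B = −259/P_B² = -7.9717.
ε = (∂Q_A/∂P_B)(P_B/Q_A) = -7.9717 × (5.7/807.439) ≈ -0.06.
ε < 0: complements.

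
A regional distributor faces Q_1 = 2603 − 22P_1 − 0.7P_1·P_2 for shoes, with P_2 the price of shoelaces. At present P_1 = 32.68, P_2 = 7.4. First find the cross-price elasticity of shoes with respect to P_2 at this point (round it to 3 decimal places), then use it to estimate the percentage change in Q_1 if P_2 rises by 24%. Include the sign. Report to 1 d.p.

At P_1 = 32.68, P_2 = 7.4: Q_1 = 1714.758.
∂Q_1/∂P_2 = -0.7P_1 = -22.8760.
ε = (∂Q_1/∂P_2)(P_2/Q_1) = -22.8760 × 7.4/1714.758 ≈ -0.099.
%ΔQ_1 ≈ ε × %ΔP_2 = -0.099 × (24%) = -2.4%.

-2.4%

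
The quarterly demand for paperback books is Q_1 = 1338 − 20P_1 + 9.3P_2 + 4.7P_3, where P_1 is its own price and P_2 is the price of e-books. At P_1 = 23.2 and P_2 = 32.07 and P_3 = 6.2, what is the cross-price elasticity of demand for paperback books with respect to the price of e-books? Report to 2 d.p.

0.25

At P_1 = 23.2 and P_2 = 32.07 and P_3 = 6.2: Q_1 = 1201.391.
∂Q_1/∂P_2 = 9.3.
ε = (∂Q_1/∂P_2)(P_2/Q_1) = 9.3 × (32.07/1201.391) ≈ 0.25.
Since ε > 0, paperback books and e-books are substitutes.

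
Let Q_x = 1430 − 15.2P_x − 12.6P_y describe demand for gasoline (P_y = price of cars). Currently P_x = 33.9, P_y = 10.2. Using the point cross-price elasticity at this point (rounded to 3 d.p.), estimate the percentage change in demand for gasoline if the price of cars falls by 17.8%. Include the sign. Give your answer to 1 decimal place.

2.9%

At P_x = 33.9, P_y = 10.2: Q_x = 786.2.
∂Q_x/∂P_y = -12.6.
ε = (∂Q_x/∂P_y)(P_y/Q_x) = -12.6000 × 10.2/786.2 ≈ -0.163.
%ΔQ_x ≈ ε × %ΔP_y = -0.163 × (-17.8%) = 2.9%.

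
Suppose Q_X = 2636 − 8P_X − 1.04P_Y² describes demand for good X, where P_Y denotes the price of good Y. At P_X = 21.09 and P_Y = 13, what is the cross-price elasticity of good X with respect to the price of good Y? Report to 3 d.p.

-0.153

At P_X = 21.09 and P_Y = 13: Q_X = 2291.52.
∂Q_X/∂P_Y = -2.08P_Y = -2.08(13) = -27.0400.
ε = (∂Q_X/∂P_Y)(P_Y/Q_X) = -27.0400 × (13/2291.52) ≈ -0.153.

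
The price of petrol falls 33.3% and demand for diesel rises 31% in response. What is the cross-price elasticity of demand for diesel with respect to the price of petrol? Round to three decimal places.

ε = (%ΔQ of diesel) / (%ΔP of petrol) = (31%) / (-33.3%) ≈ -0.931.
Negative cross-price elasticity: complements.

-0.931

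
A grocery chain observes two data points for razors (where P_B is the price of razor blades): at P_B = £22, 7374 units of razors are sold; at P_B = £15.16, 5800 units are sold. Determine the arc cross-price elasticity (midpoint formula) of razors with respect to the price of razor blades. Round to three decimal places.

ΔQ_A = 5800 − 7374 = -1574; ΔP_B = 15.16 − 22 = -6.84.
Midpoints: Q̄_A = 6587.0, P̄_B = 18.58.
ε = (ΔQ_A/Q̄_A)/(ΔP_B/P̄_B) = (-1574/6587.0)/(-6.84/18.58) ≈ 0.649.
ε > 0: razors and razor blades are substitutes.

0.649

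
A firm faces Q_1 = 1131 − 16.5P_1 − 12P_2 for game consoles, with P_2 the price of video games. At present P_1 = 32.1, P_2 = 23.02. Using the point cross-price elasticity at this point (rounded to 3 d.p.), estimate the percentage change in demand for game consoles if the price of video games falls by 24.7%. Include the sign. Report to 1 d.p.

At P_1 = 32.1, P_2 = 23.02: Q_1 = 325.11.
∂Q_1/∂P_2 = -12.
ε = (∂Q_1/∂P_2)(P_2/Q_1) = -12.0000 × 23.02/325.11 ≈ -0.850.
%ΔQ_1 ≈ ε × %ΔP_2 = -0.850 × (-24.7%) = 21.0%.

21.0%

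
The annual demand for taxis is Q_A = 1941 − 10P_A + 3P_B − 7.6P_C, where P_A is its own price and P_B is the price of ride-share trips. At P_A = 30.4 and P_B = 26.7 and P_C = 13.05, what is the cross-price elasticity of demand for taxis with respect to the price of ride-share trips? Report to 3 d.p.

At P_A = 30.4 and P_B = 26.7 and P_C = 13.05: Q_A = 1617.92.
∂Q_A/∂P_B = 3.
ε = (∂Q_A/∂P_B)(P_B/Q_A) = 3 × (26.7/1617.92) ≈ 0.050.

0.050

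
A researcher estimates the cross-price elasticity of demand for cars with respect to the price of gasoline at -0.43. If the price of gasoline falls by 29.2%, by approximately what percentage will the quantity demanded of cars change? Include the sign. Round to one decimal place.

12.6%

%ΔQ ≈ ε × %ΔP of gasoline = -0.43 × (-29.2%) = 12.6%.
Demand for cars rises by about 12.6%.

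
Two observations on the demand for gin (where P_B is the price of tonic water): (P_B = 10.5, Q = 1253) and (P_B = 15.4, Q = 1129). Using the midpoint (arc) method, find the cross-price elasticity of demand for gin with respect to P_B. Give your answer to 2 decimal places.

ΔQ_A = 1129 − 1253 = -124; ΔP_B = 15.4 − 10.5 = 4.9.
Midpoints: Q̄_A = 1191.0, P̄_B = 12.95.
ε = (ΔQ_A/Q̄_A)/(ΔP_B/P̄_B) = (-124/1191.0)/(4.9/12.95) ≈ -0.28.
ε < 0: gin and tonic water are complements.

-0.28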